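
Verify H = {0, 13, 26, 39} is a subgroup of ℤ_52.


Subgroup test for H = {0, 13, 26, 39} in (ℤ_52, +):
(1) 0 ∈ H? Yes
(2) Closure: for all a,b ∈ H, (a+b) mod 52 ∈ H? Yes
(3) Inverses: for all a ∈ H, -a mod 52 ∈ H? Yes

Yes, H is a subgroup of ℤ_52


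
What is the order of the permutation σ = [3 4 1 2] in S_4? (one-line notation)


Cycle decomposition: (1 3) (2 4)
Cycle lengths: 2, 2
Order = lcm(2, 2) = 2

ord(σ) = 2


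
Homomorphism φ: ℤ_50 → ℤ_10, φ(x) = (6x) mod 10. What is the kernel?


Kernel = preimage of identity
ker(φ) = {x ∈ ℤ_50 : 6x ≡ 0 (mod 10)}. Since 10 | 50, φ is well-defined. The kernel is the cyclic subgroup ⟨5⟩ of ℤ_50 (order 10), i.e. {0, 5, 10, 15, 20, 25, 30, 35, 40, 45}

ker(φ) = {0, 5, 10, 15, 20, 25, 30, 35, 40, 45}


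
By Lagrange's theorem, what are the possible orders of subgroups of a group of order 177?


Lagrange's theorem: |H| divides |G|
|G| = 177
Divisors of 177: 1, 3, 59, 177

Possible subgroup orders: {1, 3, 59, 177}


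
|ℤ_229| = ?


ℤ_n has n elements.

|ℤ_229| = 229


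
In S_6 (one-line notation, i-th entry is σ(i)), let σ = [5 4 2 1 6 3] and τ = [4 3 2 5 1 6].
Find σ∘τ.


σ∘τ: apply τ first, then σ
1 →τ 4 →σ 1
2 →τ 3 →σ 2
3 →τ 2 →σ 4
4 →τ 5 →σ 6
5 →τ 1 →σ 5
6 →τ 6 →σ 3

σ∘τ = [1 2 4 6 5 3]


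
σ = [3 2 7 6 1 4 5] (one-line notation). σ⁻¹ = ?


To find σ⁻¹, swap domain and range:
σ(1) = 3 → σ⁻¹(3) = 1
σ(2) = 2 → σ⁻¹(2) = 2
σ(3) = 7 → σ⁻¹(7) = 3
σ(4) = 6 → σ⁻¹(6) = 4
σ(5) = 1 → σ⁻¹(1) = 5
σ(6) = 4 → σ⁻¹(4) = 6
σ(7) = 5 → σ⁻¹(5) = 7

σ⁻¹ = [5 2 1 6 7 4 3]


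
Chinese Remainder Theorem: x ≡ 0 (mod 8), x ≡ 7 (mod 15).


m₁ = 8, m₂ = 15, gcd = 1, so CRT applies. M = m₁·m₂ = 120
Let M₁ = M/m₁ = 15, M₂ = M/m₂ = 8
Find y₁ ≡ M₁⁻¹ (mod m₁): 15⁻¹ ≡ 7 (mod 8)
Find y₂ ≡ M₂⁻¹ (mod m₂): 8⁻¹ ≡ 2 (mod 15)
x = a₁·M₁·y₁ + a₂·M₂·y₂ = 0·15·7 + 7·8·2 = 112
Reduce mod 120: x ≡ 112
Check: 112 mod 8 = 0 ✓, 112 mod 15 = 7 ✓

x ≡ 112 (mod 120)


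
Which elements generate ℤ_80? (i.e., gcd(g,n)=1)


g generates ℤ_n iff gcd(g,n) = 1
Prime factors of 80: 2, 5
Generators are g ∈ {1,...,79} not divisible by any of these primes.
Generators: {1, 3, 7, 9, 11, 13, 17, 19, 21, 23, 27, 29, 31, 33, 37, 39, 41, 43, 47, 49, 51, 53, 57, 59, 61, 63, 67, 69, 71, 73, 77, 79}
Number of generators = φ(80) = 32

Generators of ℤ_80 = {1, 3, 7, 9, 11, 13, 17, 19, 21, 23, 27, 29, 31, 33, 37, 39, 41, 43, 47, 49, 51, 53, 57, 59, 61, 63, 67, 69, 71, 73, 77, 79}


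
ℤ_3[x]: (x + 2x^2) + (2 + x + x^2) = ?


Add coefficients mod 3:
x^0: 0 + 2 = 2 (mod 3)
x^1: 1 + 1 = 2 (mod 3)
x^2: 2 + 1 = 0 (mod 3)
Result: 2 + 2x

f + g = 2 + 2x


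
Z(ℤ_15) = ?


Z(G) = {g ∈ G | gx = xg for all x ∈ G}
ℤ_15 is abelian, so Z(G) = G

Z(ℤ_15) = ℤ_15


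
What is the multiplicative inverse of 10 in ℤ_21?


Use the extended Euclidean algorithm to write 1 = 10·s + 21·t; then s mod 21 is the inverse.
Euclidean algorithm:
  10 = 0·21 + 10
  21 = 2·10 + 1
  10 = 10·1 + 0
gcd(10,21) = 1
Back-substitution gives: 10·(-2) + 21·(1) = 1
So 10⁻¹ ≡ -2 ≡ 19 (mod 21)
Check: 10 × 19 = 190 ≡ 1 (mod 21) ✓

10⁻¹ ≡ 19 (mod 21)


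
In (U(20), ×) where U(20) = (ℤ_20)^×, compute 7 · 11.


Operation: multiplication mod 20
7 · 11 = (a × b) mod 20 with a = 7, b = 11

7 · 11 = 17


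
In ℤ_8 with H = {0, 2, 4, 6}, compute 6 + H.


6 + H = {6 + h (mod 8) : h ∈ H}
6+0=6, 6+2=0, 6+4=2, 6+6=4
6 + H = {0, 2, 4, 6} = 0 + H

6 + H = {0, 2, 4, 6}


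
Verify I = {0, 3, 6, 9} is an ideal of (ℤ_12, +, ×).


Check ideal conditions for I = {0, 3, 6, 9} in ℤ_12:
(1) I is an additive subgroup? Yes
(2) For r ∈ ℤ_12 and a ∈ I: r·a ∈ I? Yes

Yes, I is an ideal of ℤ_12


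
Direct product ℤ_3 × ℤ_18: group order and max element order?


|ℤ_3 × ℤ_18| = 3 × 18 = 54
Max element order = lcm(3,18) = 18
Cyclic? No (gcd=3)

|ℤ_3×ℤ_18| = 54, max element order = 18


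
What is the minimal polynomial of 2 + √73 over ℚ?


Let α = 2 + √73. Then α - 2 = √73, so (α - 2)² = 73, giving α² - 4α - 69 = 0. Degree 2 and α ∉ ℚ, so this is the minimal polynomial.

Minimal polynomial: x² - 4x - 69


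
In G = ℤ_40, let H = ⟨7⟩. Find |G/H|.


|⟨7⟩| = n / gcd(7, 40) = 40 / 1 = 40
H is normal (ℤ_40 is abelian).
|G/H| = |G| / |H| = 40 / 40 = 1

|G/H| = 1


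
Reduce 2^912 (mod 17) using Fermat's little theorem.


Fermat's little theorem: if p is prime and gcd(a,p)=1, then a^(p-1) ≡ 1 (mod p)
p = 17 is prime, gcd(2,17) = 1
Reduce exponent: 912 mod 16 = 0
So 2^912 ≡ 2^0 (mod 17)
2^0 = 1

2^912 ≡ 1 (mod 17)


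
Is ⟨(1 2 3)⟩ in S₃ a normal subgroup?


H = ⟨(1 2 3)⟩ in S₃
⟨(1 2 3)⟩ has order 3 and index 2 in S₃; index-2 subgroups are normal

Yes, normal subgroup


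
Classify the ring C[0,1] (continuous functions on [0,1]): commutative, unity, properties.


pointwise +,× is commutative with unity (constant 1); but bump functions with disjoint support multiply to 0 — zero divisors, so not an integral domain
Commutative: Yes
Integral domain: No
Has unity: Yes

C[0,1] (continuous functions on [0,1]): Commutative=Yes, Unity=Yes


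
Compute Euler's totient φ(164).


Factor n: 164 = 2^2 × 41
φ(n) = n · ∏(1 - 1/p) over distinct primes p | n
φ(164) = 164 · (1 - 1/2) · (1 - 1/41) = 80

φ(164) = 80


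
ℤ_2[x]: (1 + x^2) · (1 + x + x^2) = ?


Expand and collect like terms; reduce coefficients mod 2:
x^0: 1·1 = 1 ≡ 1 (mod 2)
x^1: 1·1 + 0·1 = 1 ≡ 1 (mod 2)
x^2: 1·1 + 0·1 + 1·1 = 2 ≡ 0 (mod 2)
x^3: 0·1 + 1·1 = 1 ≡ 1 (mod 2)
x^4: 1·1 = 1 ≡ 1 (mod 2)
Result: 1 + x + x^3 + x^4

f · g = 1 + x + x^3 + x^4


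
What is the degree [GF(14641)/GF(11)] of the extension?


GF(14641) = GF(11^4), so the extension degree is 4

[GF(14641)/GF(11)] = 4


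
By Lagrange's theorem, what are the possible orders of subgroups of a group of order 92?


Lagrange's theorem: |H| divides |G|
|G| = 92
Divisors of 92: 1, 2, 4, 23, 46, 92

Possible subgroup orders: {1, 2, 4, 23, 46, 92}


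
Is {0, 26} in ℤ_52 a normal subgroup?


H = {0, 26} in ℤ_52
ℤ_52 is abelian; every subgroup of an abelian group is normal

Yes, normal subgroup


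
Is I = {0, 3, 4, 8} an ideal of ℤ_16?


Check ideal conditions for I = {0, 3, 4, 8} in ℤ_16:
(1) I is an additive subgroup? No
(2) For r ∈ ℤ_16 and a ∈ I: r·a ∈ I? No  [counterexample: r=2, a=3, r·a mod 16 = 6 ∉ I]

No, I is not an ideal of ℤ_16


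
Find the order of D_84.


|D_n| = 2n (n rotations and n reflections)
|D_84| = 2×84 = 168

|D_84| = 168


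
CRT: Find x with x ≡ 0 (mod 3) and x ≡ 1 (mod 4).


m₁ = 3, m₂ = 4, gcd = 1, so CRT applies. M = m₁·m₂ = 12
Let M₁ = M/m₁ = 4, M₂ = M/m₂ = 3
Find y₁ ≡ M₁⁻¹ (mod m₁): 4⁻¹ ≡ 1 (mod 3)
Find y₂ ≡ M₂⁻¹ (mod m₂): 3⁻¹ ≡ 3 (mod 4)
x = a₁·M₁·y₁ + a₂·M₂·y₂ = 0·4·1 + 1·3·3 = 9
Reduce mod 12: x ≡ 9
Check: 9 mod 3 = 0 ✓, 9 mod 4 = 1 ✓

x ≡ 9 (mod 12)


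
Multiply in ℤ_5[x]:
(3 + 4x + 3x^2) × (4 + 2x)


Expand and collect like terms; reduce coefficients mod 5:
x^0: 3·4 = 12 ≡ 2 (mod 5)
x^1: 3·2 + 4·4 = 22 ≡ 2 (mod 5)
x^2: 4·2 + 3·4 = 20 ≡ 0 (mod 5)
x^3: 3·2 = 6 ≡ 1 (mod 5)
Result: 2 + 2x + x^3

f · g = 2 + 2x + x^3


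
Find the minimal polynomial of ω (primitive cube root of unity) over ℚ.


ω satisfies x² + x + 1 = 0 (the cyclotomic polynomial Φ₃)

Minimal polynomial: x² + x + 1


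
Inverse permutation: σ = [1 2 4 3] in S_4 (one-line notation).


To find σ⁻¹, swap domain and range:
σ(1) = 1 → σ⁻¹(1) = 1
σ(2) = 2 → σ⁻¹(2) = 2
σ(3) = 4 → σ⁻¹(4) = 3
σ(4) = 3 → σ⁻¹(3) = 4

σ⁻¹ = [1 2 4 3]


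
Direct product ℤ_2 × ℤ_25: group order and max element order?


|ℤ_2 × ℤ_25| = 2 × 25 = 50
Max element order = lcm(2,25) = 50
Cyclic? Yes (gcd=1)

|ℤ_2×ℤ_25| = 50, max element order = 50


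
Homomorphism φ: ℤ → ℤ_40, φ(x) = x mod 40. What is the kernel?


Kernel = preimage of identity
ker(φ) = {x ∈ ℤ : x ≡ 0 (mod 40)} = 40ℤ = {0, ±40, ±80, ...}

ker(φ) = 40ℤ


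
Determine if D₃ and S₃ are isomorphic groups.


Comparing D₃ and S₃:
Both are the unique non-abelian group of order 6

Yes, D₃ ≅ S₃


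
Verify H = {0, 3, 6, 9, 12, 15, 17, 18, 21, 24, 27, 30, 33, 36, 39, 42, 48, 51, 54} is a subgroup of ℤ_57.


Subgroup test for H = {0, 3, 6, 9, 12, 15, 17, 18, 21, 24, 27, 30, 33, 36, 39, 42, 48, 51, 54} in (ℤ_57, +):
(1) 0 ∈ H? Yes
(2) Closure: for all a,b ∈ H, (a+b) mod 57 ∈ H? No  [counterexample: 3 + 17 = 20 ∉ H]
(3) Inverses: for all a ∈ H, -a mod 57 ∈ H? No

No, H is not a subgroup of ℤ_57


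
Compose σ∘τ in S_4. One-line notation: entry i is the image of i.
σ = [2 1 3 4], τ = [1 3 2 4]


σ∘τ: apply τ first, then σ
1 →τ 1 →σ 2
2 →τ 3 →σ 3
3 →τ 2 →σ 1
4 →τ 4 →σ 4

σ∘τ = [2 3 1 4]


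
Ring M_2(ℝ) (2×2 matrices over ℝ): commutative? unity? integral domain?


Matrix multiplication is non-commutative for n ≥ 2; the identity matrix I is the unity; singular matrices give zero divisors, so not an integral domain
Commutative: No
Integral domain: No
Has unity: Yes

M_2(ℝ) (2×2 matrices over ℝ): Commutative=No, Unity=Yes


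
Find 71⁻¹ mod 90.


Use the extended Euclidean algorithm to write 1 = 71·s + 90·t; then s mod 90 is the inverse.
Euclidean algorithm:
  71 = 0·90 + 71
  90 = 1·71 + 19
  71 = 3·19 + 14
  19 = 1·14 + 5
  14 = 2·5 + 4
  5 = 1·4 + 1
  4 = 4·1 + 0
gcd(71,90) = 1
Back-substitution gives: 71·(-19) + 90·(15) = 1
So 71⁻¹ ≡ -19 ≡ 71 (mod 90)
Check: 71 × 71 = 5041 ≡ 1 (mod 90) ✓

71⁻¹ ≡ 71 (mod 90)


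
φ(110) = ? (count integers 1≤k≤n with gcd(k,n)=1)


Factor n: 110 = 2 × 5 × 11
φ(n) = n · ∏(1 - 1/p) over distinct primes p | n
φ(110) = 110 · (1 - 1/2) · (1 - 1/5) · (1 - 1/11) = 40

φ(110) = 40


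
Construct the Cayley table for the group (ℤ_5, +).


Elements: {0, 1, 2, 3, 4}
Operation: addition mod 5
Entry (a, b) = (a + b) mod 5

Cayley table:
  | 0 | 1 | 2 | 3 | 4
0 | 0 | 1 | 2 | 3 | 4
1 | 1 | 2 | 3 | 4 | 0
2 | 2 | 3 | 4 | 0 | 1
3 | 3 | 4 | 0 | 1 | 2
4 | 4 | 0 | 1 | 2 | 3


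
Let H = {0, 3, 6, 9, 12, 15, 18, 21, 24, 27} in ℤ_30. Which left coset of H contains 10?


10 + H = {10 + h (mod 30) : h ∈ H}
10+0=10, 10+3=13, 10+6=16, 10+9=19, 10+12=22, 10+15=25, 10+18=28, 10+21=1, 10+24=4, 10+27=7
10 + H = {1, 4, 7, 10, 13, 16, 19, 22, 25, 28} = 1 + H

10 + H = {1, 4, 7, 10, 13, 16, 19, 22, 25, 28}


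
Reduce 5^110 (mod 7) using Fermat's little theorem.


Fermat's little theorem: if p is prime and gcd(a,p)=1, then a^(p-1) ≡ 1 (mod p)
p = 7 is prime, gcd(5,7) = 1
Reduce exponent: 110 mod 6 = 2
So 5^110 ≡ 5^2 (mod 7)
5^2 mod 7 = 4

5^110 ≡ 4 (mod 7)


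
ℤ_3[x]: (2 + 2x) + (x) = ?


Add coefficients mod 3:
x^0: 2 + 0 = 2 (mod 3)
x^1: 2 + 1 = 0 (mod 3)
Result: 2

f + g = 2


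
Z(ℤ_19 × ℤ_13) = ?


Z(G) = {g ∈ G | gx = xg for all x ∈ G}
Direct product of abelian groups is abelian, so Z(G) = G

Z(ℤ_19 × ℤ_13) = ℤ_19 × ℤ_13


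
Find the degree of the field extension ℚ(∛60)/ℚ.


∛60 has minimal polynomial x³ - 60 (irreducible over ℚ since 60 is not a perfect cube)

[ℚ(∛60)/ℚ] = 3


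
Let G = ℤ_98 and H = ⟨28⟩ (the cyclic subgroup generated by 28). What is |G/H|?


|⟨28⟩| = n / gcd(28, 98) = 98 / 14 = 7
H is normal (ℤ_98 is abelian).
|G/H| = |G| / |H| = 98 / 7 = 14

|G/H| = 14


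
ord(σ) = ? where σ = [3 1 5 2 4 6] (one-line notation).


Cycle decomposition: (1 3 5 4 2)
Cycle lengths: 5
Order = lcm(5) = 5

ord(σ) = 5


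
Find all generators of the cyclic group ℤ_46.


g generates ℤ_n iff gcd(g,n) = 1
Prime factors of 46: 2, 23
Generators are g ∈ {1,...,45} not divisible by any of these primes.
Generators: {1, 3, 5, 7, 9, 11, 13, 15, 17, 19, 21, 25, 27, 29, 31, 33, 35, 37, 39, 41, 43, 45}
Number of generators = φ(46) = 22

Generators of ℤ_46 = {1, 3, 5, 7, 9, 11, 13, 15, 17, 19, 21, 25, 27, 29, 31, 33, 35, 37, 39, 41, 43, 45}


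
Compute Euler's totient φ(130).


Factor n: 130 = 2 × 5 × 13
φ(n) = n · ∏(1 - 1/p) over distinct primes p | n
φ(130) = 130 · (1 - 1/2) · (1 - 1/5) · (1 - 1/13) = 48

φ(130) = 48


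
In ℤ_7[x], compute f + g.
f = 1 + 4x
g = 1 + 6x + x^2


Add coefficients mod 7:
x^0: 1 + 1 = 2 (mod 7)
x^1: 4 + 6 = 3 (mod 7)
x^2: 0 + 1 = 1 (mod 7)
Result: 2 + 3x + x^2

f + g = 2 + 3x + x^2


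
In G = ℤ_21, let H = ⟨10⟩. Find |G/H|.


|⟨10⟩| = n / gcd(10, 21) = 21 / 1 = 21
H is normal (ℤ_21 is abelian).
|G/H| = |G| / |H| = 21 / 21 = 1

|G/H| = 1


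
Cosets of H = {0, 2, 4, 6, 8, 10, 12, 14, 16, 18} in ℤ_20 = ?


H = {0, 2, 4, 6, 8, 10, 12, 14, 16, 18}, |H| = 10
Number of cosets = |G|/|H| = 20/10 = 2
0 + H = {0, 2, 4, 6, 8, 10, 12, 14, 16, 18}
1 + H = {1, 3, 5, 7, 9, 11, 13, 15, 17, 19}

Cosets: 0+H={0,2,4,6,8,10,12,14,16,18}; 1+H={1,3,5,7,9,11,13,15,17,19}


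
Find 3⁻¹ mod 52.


Use the extended Euclidean algorithm to write 1 = 3·s + 52·t; then s mod 52 is the inverse.
Euclidean algorithm:
  3 = 0·52 + 3
  52 = 17·3 + 1
  3 = 3·1 + 0
gcd(3,52) = 1
Back-substitution gives: 3·(-17) + 52·(1) = 1
So 3⁻¹ ≡ -17 ≡ 35 (mod 52)
Check: 3 × 35 = 105 ≡ 1 (mod 52) ✓

3⁻¹ ≡ 35 (mod 52)


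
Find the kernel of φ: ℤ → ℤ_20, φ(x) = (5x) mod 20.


Kernel = preimage of identity
ker(φ) = {x ∈ ℤ : 5x ≡ 0 (mod 20)}. gcd(5,20) = 5, so 5x ≡ 0 (mod 20) ⟺ x ≡ 0 (mod 20/5 = 4). Hence ker(φ) = 4ℤ

ker(φ) = 4ℤ


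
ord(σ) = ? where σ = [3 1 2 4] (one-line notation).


Cycle decomposition: (1 3 2)
Cycle lengths: 3
Order = lcm(3) = 3

ord(σ) = 3


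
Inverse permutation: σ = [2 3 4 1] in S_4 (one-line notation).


To find σ⁻¹, swap domain and range:
σ(1) = 2 → σ⁻¹(2) = 1
σ(2) = 3 → σ⁻¹(3) = 2
σ(3) = 4 → σ⁻¹(4) = 3
σ(4) = 1 → σ⁻¹(1) = 4

σ⁻¹ = [4 1 2 3]


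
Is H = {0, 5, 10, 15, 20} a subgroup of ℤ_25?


Subgroup test for H = {0, 5, 10, 15, 20} in (ℤ_25, +):
(1) 0 ∈ H? Yes
(2) Closure: for all a,b ∈ H, (a+b) mod 25 ∈ H? Yes
(3) Inverses: for all a ∈ H, -a mod 25 ∈ H? Yes

Yes, H is a subgroup of ℤ_25


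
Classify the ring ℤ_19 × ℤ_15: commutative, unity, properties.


Direct product ring; commutative with unity (1,1); but (1,0)·(0,1) = (0,0) gives zero divisors, so not an integral domain
Commutative: Yes
Integral domain: No
Has unity: Yes

ℤ_19 × ℤ_15: Commutative=Yes, Unity=Yes


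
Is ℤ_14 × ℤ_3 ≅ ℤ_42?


Comparing ℤ_14 × ℤ_3 and ℤ_42:
gcd(14,3) = 1, so ℤ_14 × ℤ_3 ≅ ℤ_42 (CRT)

Yes, ℤ_14 × ℤ_3 ≅ ℤ_42


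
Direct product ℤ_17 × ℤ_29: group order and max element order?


|ℤ_17 × ℤ_29| = 17 × 29 = 493
Max element order = lcm(17,29) = 493
Cyclic? Yes (gcd=1)

|ℤ_17×ℤ_29| = 493, max element order = 493


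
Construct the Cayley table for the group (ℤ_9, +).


Elements: {0, 1, 2, 3, 4, 5, 6, 7, 8}
Operation: addition mod 9
Entry (a, b) = (a + b) mod 9

Cayley table:
  | 0 | 1 | 2 | 3 | 4 | 5 | 6 | 7 | 8
0 | 0 | 1 | 2 | 3 | 4 | 5 | 6 | 7 | 8
1 | 1 | 2 | 3 | 4 | 5 | 6 | 7 | 8 | 0
2 | 2 | 3 | 4 | 5 | 6 | 7 | 8 | 0 | 1
3 | 3 | 4 | 5 | 6 | 7 | 8 | 0 | 1 | 2
4 | 4 | 5 | 6 | 7 | 8 | 0 | 1 | 2 | 3
5 | 5 | 6 | 7 | 8 | 0 | 1 | 2 | 3 | 4
6 | 6 | 7 | 8 | 0 | 1 | 2 | 3 | 4 | 5
7 | 7 | 8 | 0 | 1 | 2 | 3 | 4 | 5 | 6
8 | 8 | 0 | 1 | 2 | 3 | 4 | 5 | 6 | 7


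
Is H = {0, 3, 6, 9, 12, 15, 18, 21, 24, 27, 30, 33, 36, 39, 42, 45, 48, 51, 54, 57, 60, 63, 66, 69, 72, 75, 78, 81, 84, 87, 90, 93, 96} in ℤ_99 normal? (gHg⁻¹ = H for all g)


H = {0, 3, 6, 9, 12, 15, 18, 21, 24, 27, 30, 33, 36, 39, 42, 45, 48, 51, 54, 57, 60, 63, 66, 69, 72, 75, 78, 81, 84, 87, 90, 93, 96} in ℤ_99
ℤ_99 is abelian; every subgroup of an abelian group is normal

Yes, normal subgroup


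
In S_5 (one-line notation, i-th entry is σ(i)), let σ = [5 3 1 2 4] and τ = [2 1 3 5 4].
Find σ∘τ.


σ∘τ: apply τ first, then σ
1 →τ 2 →σ 3
2 →τ 1 →σ 5
3 →τ 3 →σ 1
4 →τ 5 →σ 4
5 →τ 4 →σ 2

σ∘τ = [3 5 1 4 2]


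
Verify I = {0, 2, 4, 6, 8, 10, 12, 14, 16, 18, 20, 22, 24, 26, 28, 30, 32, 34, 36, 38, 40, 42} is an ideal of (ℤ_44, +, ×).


Check ideal conditions for I = {0, 2, 4, 6, 8, 10, 12, 14, 16, 18, 20, 22, 24, 26, 28, 30, 32, 34, 36, 38, 40, 42} in ℤ_44:
(1) I is an additive subgroup? Yes
(2) For r ∈ ℤ_44 and a ∈ I: r·a ∈ I? Yes

Yes, I is an ideal of ℤ_44


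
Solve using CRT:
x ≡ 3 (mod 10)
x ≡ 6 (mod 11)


m₁ = 10, m₂ = 11, gcd = 1, so CRT applies. M = m₁·m₂ = 110
Let M₁ = M/m₁ = 11, M₂ = M/m₂ = 10
Find y₁ ≡ M₁⁻¹ (mod m₁): 11⁻¹ ≡ 1 (mod 10)
Find y₂ ≡ M₂⁻¹ (mod m₂): 10⁻¹ ≡ 10 (mod 11)
x = a₁·M₁·y₁ + a₂·M₂·y₂ = 3·11·1 + 6·10·10 = 633
Reduce mod 110: x ≡ 83
Check: 83 mod 10 = 3 ✓, 83 mod 11 = 6 ✓

x ≡ 83 (mod 110)


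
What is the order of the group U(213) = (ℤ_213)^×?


U(n) is the group of units mod n; |U(n)| = φ(n)
|U(213)| = φ(213) = 140

|U(213) = (ℤ_213)^×| = 140


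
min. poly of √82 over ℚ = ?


√82 satisfies x² - 82 = 0, irreducible over ℚ since 82 is squarefree

Minimal polynomial: x² - 82


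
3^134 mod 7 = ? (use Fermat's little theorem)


Fermat's little theorem: if p is prime and gcd(a,p)=1, then a^(p-1) ≡ 1 (mod p)
p = 7 is prime, gcd(3,7) = 1
Reduce exponent: 134 mod 6 = 2
So 3^134 ≡ 3^2 (mod 7)
3^2 mod 7 = 2

3^134 ≡ 2 (mod 7)


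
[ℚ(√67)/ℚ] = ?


√67 has minimal polynomial x² - 67 (irreducible over ℚ since 67 is squarefree)

[ℚ(√67)/ℚ] = 2


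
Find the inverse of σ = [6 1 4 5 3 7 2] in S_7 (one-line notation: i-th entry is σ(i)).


To find σ⁻¹, swap domain and range:
σ(1) = 6 → σ⁻¹(6) = 1
σ(2) = 1 → σ⁻¹(1) = 2
σ(3) = 4 → σ⁻¹(4) = 3
σ(4) = 5 → σ⁻¹(5) = 4
σ(5) = 3 → σ⁻¹(3) = 5
σ(6) = 7 → σ⁻¹(7) = 6
σ(7) = 2 → σ⁻¹(2) = 7

σ⁻¹ = [2 7 5 3 4 1 6]


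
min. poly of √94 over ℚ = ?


√94 satisfies x² - 94 = 0, irreducible over ℚ since 94 is squarefree

Minimal polynomial: x² - 94


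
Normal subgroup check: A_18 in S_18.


H = A_18 in S_18
A_18 has index 2 in S_18, and every subgroup of index 2 is normal

Yes, normal subgroup


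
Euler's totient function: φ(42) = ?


Factor n: 42 = 2 × 3 × 7
φ(n) = n · ∏(1 - 1/p) over distinct primes p | n
φ(42) = 42 · (1 - 1/2) · (1 - 1/3) · (1 - 1/7) = 12

φ(42) = 12


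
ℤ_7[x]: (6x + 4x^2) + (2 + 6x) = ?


Add coefficients mod 7:
x^0: 0 + 2 = 2 (mod 7)
x^1: 6 + 6 = 5 (mod 7)
x^2: 4 + 0 = 4 (mod 7)
Result: 2 + 5x + 4x^2

f + g = 2 + 5x + 4x^2


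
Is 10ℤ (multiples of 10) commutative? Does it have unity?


10ℤ is a commutative ring under +,× but has no multiplicative identity (1 ∉ 10ℤ); it has no zero divisors, but without unity it is not an integral domain
Commutative: Yes
Integral domain: No
Has unity: No

10ℤ (multiples of 10): Commutative=Yes, Unity=No


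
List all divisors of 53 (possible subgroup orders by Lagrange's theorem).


Lagrange's theorem: |H| divides |G|
|G| = 53
Divisors of 53: 1, 53

Possible subgroup orders: {1, 53}


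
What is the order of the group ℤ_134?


ℤ_n has n elements.

|ℤ_134| = 134


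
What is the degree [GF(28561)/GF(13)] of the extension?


GF(28561) = GF(13^4), so the extension degree is 4

[GF(28561)/GF(13)] = 4


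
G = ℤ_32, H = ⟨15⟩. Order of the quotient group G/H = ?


|⟨15⟩| = n / gcd(15, 32) = 32 / 1 = 32
H is normal (ℤ_32 is abelian).
|G/H| = |G| / |H| = 32 / 32 = 1

|G/H| = 1


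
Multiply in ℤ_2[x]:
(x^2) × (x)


Expand and collect like terms; reduce coefficients mod 2:
x^0: 0·0 = 0 ≡ 0 (mod 2)
x^1: 0·1 + 0·0 = 0 ≡ 0 (mod 2)
x^2: 0·1 + 1·0 = 0 ≡ 0 (mod 2)
x^3: 1·1 = 1 ≡ 1 (mod 2)
Result: x^3

f · g = x^3


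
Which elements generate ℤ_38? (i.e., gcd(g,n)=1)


g generates ℤ_n iff gcd(g,n) = 1
Prime factors of 38: 2, 19
Generators are g ∈ {1,...,37} not divisible by any of these primes.
Generators: {1, 3, 5, 7, 9, 11, 13, 15, 17, 21, 23, 25, 27, 29, 31, 33, 35, 37}
Number of generators = φ(38) = 18

Generators of ℤ_38 = {1, 3, 5, 7, 9, 11, 13, 15, 17, 21, 23, 25, 27, 29, 31, 33, 35, 37}


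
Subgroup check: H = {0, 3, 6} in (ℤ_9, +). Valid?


Subgroup test for H = {0, 3, 6} in (ℤ_9, +):
(1) 0 ∈ H? Yes
(2) Closure: for all a,b ∈ H, (a+b) mod 9 ∈ H? Yes
(3) Inverses: for all a ∈ H, -a mod 9 ∈ H? Yes

Yes, H is a subgroup of ℤ_9


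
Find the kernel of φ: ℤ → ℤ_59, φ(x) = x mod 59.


Kernel = preimage of identity
ker(φ) = {x ∈ ℤ : x ≡ 0 (mod 59)} = 59ℤ = {0, ±59, ±118, ...}

ker(φ) = 59ℤ


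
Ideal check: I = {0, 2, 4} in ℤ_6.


Check ideal conditions for I = {0, 2, 4} in ℤ_6:
(1) I is an additive subgroup? Yes
(2) For r ∈ ℤ_6 and a ∈ I: r·a ∈ I? Yes

Yes, I is an ideal of ℤ_6


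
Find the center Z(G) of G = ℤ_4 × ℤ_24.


Z(G) = {g ∈ G | gx = xg for all x ∈ G}
Direct product of abelian groups is abelian, so Z(G) = G

Z(ℤ_4 × ℤ_24) = ℤ_4 × ℤ_24


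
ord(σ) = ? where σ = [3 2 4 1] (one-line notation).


Cycle decomposition: (1 3 4)
Cycle lengths: 3
Order = lcm(3) = 3

ord(σ) = 3


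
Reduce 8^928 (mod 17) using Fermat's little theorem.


Fermat's little theorem: if p is prime and gcd(a,p)=1, then a^(p-1) ≡ 1 (mod p)
p = 17 is prime, gcd(8,17) = 1
Reduce exponent: 928 mod 16 = 0
So 8^928 ≡ 8^0 (mod 17)
8^0 = 1

8^928 ≡ 1 (mod 17)


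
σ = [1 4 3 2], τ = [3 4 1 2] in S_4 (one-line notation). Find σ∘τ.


σ∘τ: apply τ first, then σ
1 →τ 3 →σ 3
2 →τ 4 →σ 2
3 →τ 1 →σ 1
4 →τ 2 →σ 4

σ∘τ = [3 2 1 4]


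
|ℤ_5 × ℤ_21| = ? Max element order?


|ℤ_5 × ℤ_21| = 5 × 21 = 105
Max element order = lcm(5,21) = 105
Cyclic? Yes (gcd=1)

|ℤ_5×ℤ_21| = 105, max element order = 105


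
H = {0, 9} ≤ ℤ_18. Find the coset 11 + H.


11 + H = {11 + h (mod 18) : h ∈ H}
11+0=11, 11+9=2
11 + H = {2, 11} = 2 + H

11 + H = {2, 11}


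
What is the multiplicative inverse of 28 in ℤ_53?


Use the extended Euclidean algorithm to write 1 = 28·s + 53·t; then s mod 53 is the inverse.
Euclidean algorithm:
  28 = 0·53 + 28
  53 = 1·28 + 25
  28 = 1·25 + 3
  25 = 8·3 + 1
  3 = 3·1 + 0
gcd(28,53) = 1
Back-substitution gives: 28·(-17) + 53·(9) = 1
So 28⁻¹ ≡ -17 ≡ 36 (mod 53)
Check: 28 × 36 = 1008 ≡ 1 (mod 53) ✓

28⁻¹ ≡ 36 (mod 53)


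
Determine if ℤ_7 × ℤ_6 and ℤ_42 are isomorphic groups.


Comparing ℤ_7 × ℤ_6 and ℤ_42:
gcd(7,6) = 1, so ℤ_7 × ℤ_6 ≅ ℤ_42 (CRT)

Yes, ℤ_7 × ℤ_6 ≅ ℤ_42


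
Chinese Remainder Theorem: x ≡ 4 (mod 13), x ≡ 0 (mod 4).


m₁ = 13, m₂ = 4, gcd = 1, so CRT applies. M = m₁·m₂ = 52
Let M₁ = M/m₁ = 4, M₂ = M/m₂ = 13
Find y₁ ≡ M₁⁻¹ (mod m₁): 4⁻¹ ≡ 10 (mod 13)
Find y₂ ≡ M₂⁻¹ (mod m₂): 13⁻¹ ≡ 1 (mod 4)
x = a₁·M₁·y₁ + a₂·M₂·y₂ = 4·4·10 + 0·13·1 = 160
Reduce mod 52: x ≡ 4
Check: 4 mod 13 = 4 ✓, 4 mod 4 = 0 ✓

x ≡ 4 (mod 52)


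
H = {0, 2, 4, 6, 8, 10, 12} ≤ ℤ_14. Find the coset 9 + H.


9 + H = {9 + h (mod 14) : h ∈ H}
9+0=9, 9+2=11, 9+4=13, 9+6=1, 9+8=3, 9+10=5, 9+12=7
9 + H = {1, 3, 5, 7, 9, 11, 13} = 1 + H

9 + H = {1, 3, 5, 7, 9, 11, 13}


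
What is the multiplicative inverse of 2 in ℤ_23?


Use the extended Euclidean algorithm to write 1 = 2·s + 23·t; then s mod 23 is the inverse.
Euclidean algorithm:
  2 = 0·23 + 2
  23 = 11·2 + 1
  2 = 2·1 + 0
gcd(2,23) = 1
Back-substitution gives: 2·(-11) + 23·(1) = 1
So 2⁻¹ ≡ -11 ≡ 12 (mod 23)
Check: 2 × 12 = 24 ≡ 1 (mod 23) ✓

2⁻¹ ≡ 12 (mod 23)


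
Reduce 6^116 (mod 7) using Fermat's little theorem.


Fermat's little theorem: if p is prime and gcd(a,p)=1, then a^(p-1) ≡ 1 (mod p)
p = 7 is prime, gcd(6,7) = 1
Reduce exponent: 116 mod 6 = 2
So 6^116 ≡ 6^2 (mod 7)
6^2 mod 7 = 1

6^116 ≡ 1 (mod 7)


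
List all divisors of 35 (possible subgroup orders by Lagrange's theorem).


Lagrange's theorem: |H| divides |G|
|G| = 35
Divisors of 35: 1, 5, 7, 35

Possible subgroup orders: {1, 5, 7, 35}


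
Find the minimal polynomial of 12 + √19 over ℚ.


Let α = 12 + √19. Then α - 12 = √19, so (α - 12)² = 19, giving α² - 24α + 125 = 0. Degree 2 and α ∉ ℚ, so this is the minimal polynomial.

Minimal polynomial: x² - 24x + 125


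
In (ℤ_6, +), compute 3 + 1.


Operation: addition mod 6
3 + 1 = (a + b) mod 6 with a = 3, b = 1

3 + 1 = 4


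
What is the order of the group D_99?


|D_n| = 2n (n rotations and n reflections)
|D_99| = 2×99 = 198

|D_99| = 198


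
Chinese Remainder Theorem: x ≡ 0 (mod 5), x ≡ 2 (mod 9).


m₁ = 5, m₂ = 9, gcd = 1, so CRT applies. M = m₁·m₂ = 45
Let M₁ = M/m₁ = 9, M₂ = M/m₂ = 5
Find y₁ ≡ M₁⁻¹ (mod m₁): 9⁻¹ ≡ 4 (mod 5)
Find y₂ ≡ M₂⁻¹ (mod m₂): 5⁻¹ ≡ 2 (mod 9)
x = a₁·M₁·y₁ + a₂·M₂·y₂ = 0·9·4 + 2·5·2 = 20
Reduce mod 45: x ≡ 20
Check: 20 mod 5 = 0 ✓, 20 mod 9 = 2 ✓

x ≡ 20 (mod 45)


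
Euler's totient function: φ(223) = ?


Factor n: 223 = 223
φ(n) = n · ∏(1 - 1/p) over distinct primes p | n
φ(223) = 223 · (1 - 1/223) = 222

φ(223) = 222


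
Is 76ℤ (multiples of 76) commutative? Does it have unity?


76ℤ is a commutative ring under +,× but has no multiplicative identity (1 ∉ 76ℤ); it has no zero divisors, but without unity it is not an integral domain
Commutative: Yes
Integral domain: No
Has unity: No

76ℤ (multiples of 76): Commutative=Yes, Unity=No


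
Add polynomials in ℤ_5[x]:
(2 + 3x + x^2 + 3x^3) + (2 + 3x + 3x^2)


Add coefficients mod 5:
x^0: 2 + 2 = 4 (mod 5)
x^1: 3 + 3 = 1 (mod 5)
x^2: 1 + 3 = 4 (mod 5)
x^3: 3 + 0 = 3 (mod 5)
Result: 4 + x + 4x^2 + 3x^3

f + g = 4 + x + 4x^2 + 3x^3


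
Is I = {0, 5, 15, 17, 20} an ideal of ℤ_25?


Check ideal conditions for I = {0, 5, 15, 17, 20} in ℤ_25:
(1) I is an additive subgroup? No
(2) For r ∈ ℤ_25 and a ∈ I: r·a ∈ I? No  [counterexample: r=2, a=5, r·a mod 25 = 10 ∉ I]

No, I is not an ideal of ℤ_25


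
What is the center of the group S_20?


Z(G) = {g ∈ G | gx = xg for all x ∈ G}
S_n is non-abelian for n ≥ 3; Z(S_20) is trivial

Z(S_20) = {e}


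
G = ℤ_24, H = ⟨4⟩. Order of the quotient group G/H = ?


|⟨4⟩| = n / gcd(4, 24) = 24 / 4 = 6
H is normal (ℤ_24 is abelian).
|G/H| = |G| / |H| = 24 / 6 = 4

|G/H| = 4


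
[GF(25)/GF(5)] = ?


GF(25) = GF(5^2), so the extension degree is 2

[GF(25)/GF(5)] = 2


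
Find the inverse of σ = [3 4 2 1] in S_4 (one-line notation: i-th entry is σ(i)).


To find σ⁻¹, swap domain and range:
σ(1) = 3 → σ⁻¹(3) = 1
σ(2) = 4 → σ⁻¹(4) = 2
σ(3) = 2 → σ⁻¹(2) = 3
σ(4) = 1 → σ⁻¹(1) = 4

σ⁻¹ = [4 3 1 2]


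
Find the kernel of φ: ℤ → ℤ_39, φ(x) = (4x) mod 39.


Kernel = preimage of identity
ker(φ) = {x ∈ ℤ : 4x ≡ 0 (mod 39)}. gcd(4,39) = 1, so 4x ≡ 0 (mod 39) ⟺ x ≡ 0 (mod 39/1 = 39). Hence ker(φ) = 39ℤ

ker(φ) = 39ℤ


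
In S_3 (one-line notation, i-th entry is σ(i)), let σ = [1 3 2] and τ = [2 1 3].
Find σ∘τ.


σ∘τ: apply τ first, then σ
1 →τ 2 →σ 3
2 →τ 1 →σ 1
3 →τ 3 →σ 2

σ∘τ = [3 1 2]


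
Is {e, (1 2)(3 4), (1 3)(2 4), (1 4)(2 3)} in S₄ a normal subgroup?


H = {e, (1 2)(3 4), (1 3)(2 4), (1 4)(2 3)} in S₄
This is the Klein four-group V₄; it is normal in S₄ (it is a union of conjugacy classes)

Yes, normal subgroup


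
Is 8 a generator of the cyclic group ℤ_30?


g generates ℤ_n iff gcd(g, n) = 1
gcd(8, 30) = 2
Since gcd = 2 ≠ 1, ⟨8⟩ has order 15 < 30, so 8 is not a generator.

No, 8 does not generate ℤ_30


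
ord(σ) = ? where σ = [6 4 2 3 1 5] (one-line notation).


Cycle decomposition: (1 6 5) (2 4 3)
Cycle lengths: 3, 3
Order = lcm(3, 3) = 3

ord(σ) = 3


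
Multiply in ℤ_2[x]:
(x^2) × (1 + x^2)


Expand and collect like terms; reduce coefficients mod 2:
x^0: 0·1 = 0 ≡ 0 (mod 2)
x^1: 0·0 + 0·1 = 0 ≡ 0 (mod 2)
x^2: 0·1 + 0·0 + 1·1 = 1 ≡ 1 (mod 2)
x^3: 0·1 + 1·0 = 0 ≡ 0 (mod 2)
x^4: 1·1 = 1 ≡ 1 (mod 2)
Result: x^2 + x^4

f · g = x^2 + x^4


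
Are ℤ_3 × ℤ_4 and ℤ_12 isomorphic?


Comparing ℤ_3 × ℤ_4 and ℤ_12:
gcd(3,4) = 1, so ℤ_3 × ℤ_4 ≅ ℤ_12 (CRT)

Yes, ℤ_3 × ℤ_4 ≅ ℤ_12


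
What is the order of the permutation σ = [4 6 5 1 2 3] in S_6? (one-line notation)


Cycle decomposition: (1 4) (2 6 3 5)
Cycle lengths: 2, 4
Order = lcm(2, 4) = 4

ord(σ) = 4


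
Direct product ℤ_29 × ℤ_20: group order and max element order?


|ℤ_29 × ℤ_20| = 29 × 20 = 580
Max element order = lcm(29,20) = 580
Cyclic? Yes (gcd=1)

|ℤ_29×ℤ_20| = 580, max element order = 580


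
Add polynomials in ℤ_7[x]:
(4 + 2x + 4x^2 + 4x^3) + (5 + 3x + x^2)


Add coefficients mod 7:
x^0: 4 + 5 = 2 (mod 7)
x^1: 2 + 3 = 5 (mod 7)
x^2: 4 + 1 = 5 (mod 7)
x^3: 4 + 0 = 4 (mod 7)
Result: 2 + 5x + 5x^2 + 4x^3

f + g = 2 + 5x + 5x^2 + 4x^3


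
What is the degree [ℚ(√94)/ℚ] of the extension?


√94 has minimal polynomial x² - 94 (irreducible over ℚ since 94 is squarefree)

[ℚ(√94)/ℚ] = 2


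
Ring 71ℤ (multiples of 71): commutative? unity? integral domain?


71ℤ is a commutative ring under +,× but has no multiplicative identity (1 ∉ 71ℤ); it has no zero divisors, but without unity it is not an integral domain
Commutative: Yes
Integral domain: No
Has unity: No

71ℤ (multiples of 71): Commutative=Yes, Unity=No


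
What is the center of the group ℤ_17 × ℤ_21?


Z(G) = {g ∈ G | gx = xg for all x ∈ G}
Direct product of abelian groups is abelian, so Z(G) = G

Z(ℤ_17 × ℤ_21) = ℤ_17 × ℤ_21


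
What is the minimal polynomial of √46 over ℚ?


√46 satisfies x² - 46 = 0, irreducible over ℚ since 46 is squarefree

Minimal polynomial: x² - 46


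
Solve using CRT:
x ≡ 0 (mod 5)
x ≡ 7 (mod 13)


m₁ = 5, m₂ = 13, gcd = 1, so CRT applies. M = m₁·m₂ = 65
Let M₁ = M/m₁ = 13, M₂ = M/m₂ = 5
Find y₁ ≡ M₁⁻¹ (mod m₁): 13⁻¹ ≡ 2 (mod 5)
Find y₂ ≡ M₂⁻¹ (mod m₂): 5⁻¹ ≡ 8 (mod 13)
x = a₁·M₁·y₁ + a₂·M₂·y₂ = 0·13·2 + 7·5·8 = 280
Reduce mod 65: x ≡ 20
Check: 20 mod 5 = 0 ✓, 20 mod 13 = 7 ✓

x ≡ 20 (mod 65)


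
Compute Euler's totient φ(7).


φ(n) = count of k ∈ {1,...,n} with gcd(k,n)=1
Coprimes to 7: {1, 2, 3, 4, 5, 6}
Count: 6

φ(7) = 6


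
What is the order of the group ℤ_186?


ℤ_n has n elements.

|ℤ_186| = 186


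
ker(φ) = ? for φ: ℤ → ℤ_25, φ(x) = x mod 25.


Kernel = preimage of identity
ker(φ) = {x ∈ ℤ : x ≡ 0 (mod 25)} = 25ℤ = {0, ±25, ±50, ...}

ker(φ) = 25ℤ


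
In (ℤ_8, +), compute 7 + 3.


Operation: addition mod 8
7 + 3 = (a + b) mod 8 with a = 7, b = 3

7 + 3 = 2


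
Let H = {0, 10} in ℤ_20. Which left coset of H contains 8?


8 + H = {8 + h (mod 20) : h ∈ H}
8+0=8, 8+10=18

8 + H = {8, 18}


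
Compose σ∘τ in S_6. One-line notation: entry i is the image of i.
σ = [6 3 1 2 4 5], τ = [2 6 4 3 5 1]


σ∘τ: apply τ first, then σ
1 →τ 2 →σ 3
2 →τ 6 →σ 5
3 →τ 4 →σ 2
4 →τ 3 →σ 1
5 →τ 5 →σ 4
6 →τ 1 →σ 6

σ∘τ = [3 5 2 1 4 6]


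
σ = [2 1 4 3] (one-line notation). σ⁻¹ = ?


To find σ⁻¹, swap domain and range:
σ(1) = 2 → σ⁻¹(2) = 1
σ(2) = 1 → σ⁻¹(1) = 2
σ(3) = 4 → σ⁻¹(4) = 3
σ(4) = 3 → σ⁻¹(3) = 4

σ⁻¹ = [2 1 4 3]


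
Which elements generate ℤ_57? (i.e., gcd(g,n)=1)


g generates ℤ_n iff gcd(g,n) = 1
Prime factors of 57: 3, 19
Generators are g ∈ {1,...,56} not divisible by any of these primes.
Generators: {1, 2, 4, 5, 7, 8, 10, 11, 13, 14, 16, 17, 20, 22, 23, 25, 26, 28, 29, 31, 32, 34, 35, 37, 40, 41, 43, 44, 46, 47, 49, 50, 52, 53, 55, 56}
Number of generators = φ(57) = 36

Generators of ℤ_57 = {1, 2, 4, 5, 7, 8, 10, 11, 13, 14, 16, 17, 20, 22, 23, 25, 26, 28, 29, 31, 32, 34, 35, 37, 40, 41, 43, 44, 46, 47, 49, 50, 52, 53, 55, 56}


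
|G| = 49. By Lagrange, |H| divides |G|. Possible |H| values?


Lagrange's theorem: |H| divides |G|
|G| = 49
Divisors of 49: 1, 7, 49

Possible subgroup orders: {1, 7, 49}


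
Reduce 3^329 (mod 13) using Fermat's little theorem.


Fermat's little theorem: if p is prime and gcd(a,p)=1, then a^(p-1) ≡ 1 (mod p)
p = 13 is prime, gcd(3,13) = 1
Reduce exponent: 329 mod 12 = 5
So 3^329 ≡ 3^5 (mod 13)
3^5 mod 13 = 9

3^329 ≡ 9 (mod 13)


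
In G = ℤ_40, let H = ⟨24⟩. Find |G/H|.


|⟨24⟩| = n / gcd(24, 40) = 40 / 8 = 5
H is normal (ℤ_40 is abelian).
|G/H| = |G| / |H| = 40 / 5 = 8

|G/H| = 8


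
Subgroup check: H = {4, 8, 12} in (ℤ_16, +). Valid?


Subgroup test for H = {4, 8, 12} in (ℤ_16, +):
(1) 0 ∈ H? No
(2) Closure: for all a,b ∈ H, (a+b) mod 16 ∈ H? No  [counterexample: 4 + 12 = 0 ∉ H]
(3) Inverses: for all a ∈ H, -a mod 16 ∈ H? Yes

No, H is not a subgroup of ℤ_16


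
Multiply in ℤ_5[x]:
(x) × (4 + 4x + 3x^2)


Expand and collect like terms; reduce coefficients mod 5:
x^0: 0·4 = 0 ≡ 0 (mod 5)
x^1: 0·4 + 1·4 = 4 ≡ 4 (mod 5)
x^2: 0·3 + 1·4 = 4 ≡ 4 (mod 5)
x^3: 1·3 = 3 ≡ 3 (mod 5)
Result: 4x + 4x^2 + 3x^3

f · g = 4x + 4x^2 + 3x^3


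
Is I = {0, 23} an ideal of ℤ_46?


Check ideal conditions for I = {0, 23} in ℤ_46:
(1) I is an additive subgroup? Yes
(2) For r ∈ ℤ_46 and a ∈ I: r·a ∈ I? Yes

Yes, I is an ideal of ℤ_46


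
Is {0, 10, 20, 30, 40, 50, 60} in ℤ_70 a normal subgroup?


H = {0, 10, 20, 30, 40, 50, 60} in ℤ_70
ℤ_70 is abelian; every subgroup of an abelian group is normal

Yes, normal subgroup


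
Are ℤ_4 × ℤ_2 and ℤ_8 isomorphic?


Comparing ℤ_4 × ℤ_2 and ℤ_8:
gcd(4,2) = 2 ≠ 1. Max element order in ℤ_4×ℤ_2 is lcm(4,2) = 4 < 8, so it has no element of order 8

No, ℤ_4 × ℤ_2 ≇ ℤ_8


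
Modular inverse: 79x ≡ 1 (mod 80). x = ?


Use the extended Euclidean algorithm to write 1 = 79·s + 80·t; then s mod 80 is the inverse.
Euclidean algorithm:
  79 = 0·80 + 79
  80 = 1·79 + 1
  79 = 79·1 + 0
gcd(79,80) = 1
Back-substitution gives: 79·(-1) + 80·(1) = 1
So 79⁻¹ ≡ -1 ≡ 79 (mod 80)
Check: 79 × 79 = 6241 ≡ 1 (mod 80) ✓

79⁻¹ ≡ 79 (mod 80)


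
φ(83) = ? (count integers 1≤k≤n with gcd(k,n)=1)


Factor n: 83 = 83
φ(n) = n · ∏(1 - 1/p) over distinct primes p | n
φ(83) = 83 · (1 - 1/83) = 82

φ(83) = 82


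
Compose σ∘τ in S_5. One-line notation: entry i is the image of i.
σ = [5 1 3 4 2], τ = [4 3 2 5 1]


σ∘τ: apply τ first, then σ
1 →τ 4 →σ 4
2 →τ 3 →σ 3
3 →τ 2 →σ 1
4 →τ 5 →σ 2
5 →τ 1 →σ 5

σ∘τ = [4 3 1 2 5]


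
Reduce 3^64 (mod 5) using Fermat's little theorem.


Fermat's little theorem: if p is prime and gcd(a,p)=1, then a^(p-1) ≡ 1 (mod p)
p = 5 is prime, gcd(3,5) = 1
Reduce exponent: 64 mod 4 = 0
So 3^64 ≡ 3^0 (mod 5)
3^0 = 1

3^64 ≡ 1 (mod 5)


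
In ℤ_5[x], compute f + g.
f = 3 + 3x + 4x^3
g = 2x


Add coefficients mod 5:
x^0: 3 + 0 = 3 (mod 5)
x^1: 3 + 2 = 0 (mod 5)
x^2: 0 + 0 = 0 (mod 5)
x^3: 4 + 0 = 4 (mod 5)
Result: 3 + 4x^3

f + g = 3 + 4x^3


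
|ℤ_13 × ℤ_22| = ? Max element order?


|ℤ_13 × ℤ_22| = 13 × 22 = 286
Max element order = lcm(13,22) = 286
Cyclic? Yes (gcd=1)

|ℤ_13×ℤ_22| = 286, max element order = 286


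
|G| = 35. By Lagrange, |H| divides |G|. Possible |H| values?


Lagrange's theorem: |H| divides |G|
|G| = 35
Divisors of 35: 1, 5, 7, 35

Possible subgroup orders: {1, 5, 7, 35}


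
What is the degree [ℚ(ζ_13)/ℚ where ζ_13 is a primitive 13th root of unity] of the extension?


[ℚ(ζ_n):ℚ] = deg Φ_n(x) = φ(n). Here φ(13) = 12

[ℚ(ζ_13)/ℚ where ζ_13 is a primitive 13th root of unity] = 12


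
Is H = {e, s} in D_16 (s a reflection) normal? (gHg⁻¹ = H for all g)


H = {e, s} in D_16 (s a reflection)
r·s·r⁻¹ = sr⁻² ≠ s for n ≥ 3, so {e, s} is not closed under conjugation

No, not a normal subgroup


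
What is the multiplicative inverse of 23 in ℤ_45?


Use the extended Euclidean algorithm to write 1 = 23·s + 45·t; then s mod 45 is the inverse.
Euclidean algorithm:
  23 = 0·45 + 23
  45 = 1·23 + 22
  23 = 1·22 + 1
  22 = 22·1 + 0
gcd(23,45) = 1
Back-substitution gives: 23·(2) + 45·(-1) = 1
So 23⁻¹ ≡ 2 ≡ 2 (mod 45)
Check: 23 × 2 = 46 ≡ 1 (mod 45) ✓

23⁻¹ ≡ 2 (mod 45)


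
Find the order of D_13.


|D_n| = 2n (n rotations and n reflections)
|D_13| = 2×13 = 26

|D_13| = 26


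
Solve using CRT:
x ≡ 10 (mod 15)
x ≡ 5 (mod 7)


m₁ = 15, m₂ = 7, gcd = 1, so CRT applies. M = m₁·m₂ = 105
Let M₁ = M/m₁ = 7, M₂ = M/m₂ = 15
Find y₁ ≡ M₁⁻¹ (mod m₁): 7⁻¹ ≡ 13 (mod 15)
Find y₂ ≡ M₂⁻¹ (mod m₂): 15⁻¹ ≡ 1 (mod 7)
x = a₁·M₁·y₁ + a₂·M₂·y₂ = 10·7·13 + 5·15·1 = 985
Reduce mod 105: x ≡ 40
Check: 40 mod 15 = 10 ✓, 40 mod 7 = 5 ✓

x ≡ 40 (mod 105)


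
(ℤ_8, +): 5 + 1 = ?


Operation: addition mod 8
5 + 1 = (a + b) mod 8 with a = 5, b = 1

5 + 1 = 6


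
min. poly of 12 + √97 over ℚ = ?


Let α = 12 + √97. Then α - 12 = √97, so (α - 12)² = 97, giving α² - 24α + 47 = 0. Degree 2 and α ∉ ℚ, so this is the minimal polynomial.

Minimal polynomial: x² - 24x + 47


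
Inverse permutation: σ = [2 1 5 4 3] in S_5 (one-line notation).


To find σ⁻¹, swap domain and range:
σ(1) = 2 → σ⁻¹(2) = 1
σ(2) = 1 → σ⁻¹(1) = 2
σ(3) = 5 → σ⁻¹(5) = 3
σ(4) = 4 → σ⁻¹(4) = 4
σ(5) = 3 → σ⁻¹(3) = 5

σ⁻¹ = [2 1 5 4 3]


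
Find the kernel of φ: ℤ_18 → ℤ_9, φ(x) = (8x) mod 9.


Kernel = preimage of identity
ker(φ) = {x ∈ ℤ_18 : 8x ≡ 0 (mod 9)}. Since 9 | 18, φ is well-defined. The kernel is the cyclic subgroup ⟨9⟩ of ℤ_18 (order 2), i.e. {0, 9}

ker(φ) = {0, 9}


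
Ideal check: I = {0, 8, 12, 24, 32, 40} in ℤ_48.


Check ideal conditions for I = {0, 8, 12, 24, 32, 40} in ℤ_48:
(1) I is an additive subgroup? No
(2) For r ∈ ℤ_48 and a ∈ I: r·a ∈ I? No  [counterexample: r=2, a=8, r·a mod 48 = 16 ∉ I]

No, I is not an ideal of ℤ_48


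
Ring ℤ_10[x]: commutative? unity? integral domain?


ℤ_10 has zero divisors (2·5 ≡ 0), and these lift to constant zero divisors in ℤ_10[x]; so not an integral domain
Commutative: Yes
Integral domain: No
Has unity: Yes

ℤ_10[x]: Commutative=Yes, Unity=Yes


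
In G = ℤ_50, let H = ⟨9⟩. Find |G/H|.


|⟨9⟩| = n / gcd(9, 50) = 50 / 1 = 50
H is normal (ℤ_50 is abelian).
|G/H| = |G| / |H| = 50 / 50 = 1

|G/H| = 1


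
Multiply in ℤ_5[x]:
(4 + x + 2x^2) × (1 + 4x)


Expand and collect like terms; reduce coefficients mod 5:
x^0: 4·1 = 4 ≡ 4 (mod 5)
x^1: 4·4 + 1·1 = 17 ≡ 2 (mod 5)
x^2: 1·4 + 2·1 = 6 ≡ 1 (mod 5)
x^3: 2·4 = 8 ≡ 3 (mod 5)
Result: 4 + 2x + x^2 + 3x^3

f · g = 4 + 2x + x^2 + 3x^3
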